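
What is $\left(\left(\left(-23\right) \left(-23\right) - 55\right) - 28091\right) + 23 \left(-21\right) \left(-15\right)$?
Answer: $-20372$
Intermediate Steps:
$\left(\left(\left(-23\right) \left(-23\right) - 55\right) - 28091\right) + 23 \left(-21\right) \left(-15\right) = \left(\left(529 - 55\right) - 28091\right) - -7245 = \left(474 - 28091\right) + 7245 = -27617 + 7245 = -20372$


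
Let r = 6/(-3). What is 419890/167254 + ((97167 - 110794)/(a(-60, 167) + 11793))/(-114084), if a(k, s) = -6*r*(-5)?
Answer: 281022509588669/111938717803644 ≈ 2.5105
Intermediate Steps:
r = -2 (r = 6*(-1/3) = -2)
a(k, s) = -60 (a(k, s) = -6*(-2)*(-5) = 12*(-5) = -60)
419890/167254 + ((97167 - 110794)/(a(-60, 167) + 11793))/(-114084) = 419890/167254 + ((97167 - 110794)/(-60 + 11793))/(-114084) = 419890*(1/167254) - 13627/11733*(-1/114084) = 209945/83627 - 13627*1/11733*(-1/114084) = 209945/83627 - 13627/11733*(-1/114084) = 209945/83627 + 13627/1338547572 = 281022509588669/111938717803644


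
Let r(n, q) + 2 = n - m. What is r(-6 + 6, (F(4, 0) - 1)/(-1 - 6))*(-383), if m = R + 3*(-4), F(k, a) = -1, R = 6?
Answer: -1532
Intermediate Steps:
m = -6 (m = 6 + 3*(-4) = 6 - 12 = -6)
r(n, q) = 4 + n (r(n, q) = -2 + (n - 1*(-6)) = -2 + (n + 6) = -2 + (6 + n) = 4 + n)
r(-6 + 6, (F(4, 0) - 1)/(-1 - 6))*(-383) = (4 + (-6 + 6))*(-383) = (4 + 0)*(-383) = 4*(-383) = -1532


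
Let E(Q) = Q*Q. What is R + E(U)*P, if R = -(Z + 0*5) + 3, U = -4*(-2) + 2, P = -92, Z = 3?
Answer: -9200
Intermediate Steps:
U = 10 (U = 8 + 2 = 10)
R = 0 (R = -(3 + 0*5) + 3 = -(3 + 0) + 3 = -1*3 + 3 = -3 + 3 = 0)
E(Q) = Q²
R + E(U)*P = 0 + 10²*(-92) = 0 + 100*(-92) = 0 - 9200 = -9200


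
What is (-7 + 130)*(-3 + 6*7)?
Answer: 4797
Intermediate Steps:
(-7 + 130)*(-3 + 6*7) = 123*(-3 + 42) = 123*39 = 4797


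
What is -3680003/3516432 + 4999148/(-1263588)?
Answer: -1852430969225/370276773168 ≈ -5.0028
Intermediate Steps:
-3680003/3516432 + 4999148/(-1263588) = -3680003*1/3516432 + 4999148*(-1/1263588) = -3680003/3516432 - 1249787/315897 = -1852430969225/370276773168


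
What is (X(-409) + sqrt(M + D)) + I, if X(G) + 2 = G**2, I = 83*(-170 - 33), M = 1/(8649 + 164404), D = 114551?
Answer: 150430 + 6*sqrt(95291606588467)/173053 ≈ 1.5077e+5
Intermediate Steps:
M = 1/173053 ≈ 5.7786e-6
I = -16849 (I = 83*(-203) = -16849)
X(G) = -2 + G**2
(X(-409) + sqrt(M + D)) + I = ((-2 + (-409)**2) + sqrt(1/173053 + 114551)) - 16849 = ((-2 + 167281) + sqrt(19823394204/173053)) - 16849 = (167279 + 6*sqrt(95291606588467)/173053) - 16849 = 150430 + 6*sqrt(95291606588467)/173053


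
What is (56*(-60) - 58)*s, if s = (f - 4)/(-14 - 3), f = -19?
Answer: -78614/17 ≈ -4624.4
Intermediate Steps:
s = 23/17 (s = (-19 - 4)/(-14 - 3) = -23/(-17) = -23*(-1/17) = 23/17 ≈ 1.3529)
(56*(-60) - 58)*s = (56*(-60) - 58)*(23/17) = (-3360 - 58)*(23/17) = -3418*23/17 = -78614/17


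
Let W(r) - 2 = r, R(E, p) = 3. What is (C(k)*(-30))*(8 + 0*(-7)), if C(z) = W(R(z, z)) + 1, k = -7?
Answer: -1440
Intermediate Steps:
W(r) = 2 + r
C(z) = 6 (C(z) = (2 + 3) + 1 = 5 + 1 = 6)
(C(k)*(-30))*(8 + 0*(-7)) = (6*(-30))*(8 + 0*(-7)) = -180*(8 + 0) = -180*8 = -1440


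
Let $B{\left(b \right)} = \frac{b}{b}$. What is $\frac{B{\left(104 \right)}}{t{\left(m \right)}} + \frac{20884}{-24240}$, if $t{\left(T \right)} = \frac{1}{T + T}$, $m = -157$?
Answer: $- \frac{1908061}{6060} \approx -314.86$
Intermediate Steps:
$t{\left(T \right)} = \frac{1}{2 T}$
$B{\left(b \right)} = 1$
$\frac{B{\left(104 \right)}}{t{\left(m \right)}} + \frac{20884}{-24240} = 1 \frac{1}{\frac{1}{2} \frac{1}{-157}} + \frac{20884}{-24240} = 1 \frac{1}{\frac{1}{2} \left(- \frac{1}{157}\right)} + 20884 \left(- \frac{1}{24240}\right) = 1 \frac{1}{- \frac{1}{314}} - \frac{5221}{6060} = 1 \left(-314\right) - \frac{5221}{6060} = -314 - \frac{5221}{6060} = - \frac{1908061}{6060}$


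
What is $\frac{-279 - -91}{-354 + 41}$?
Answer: $\frac{188}{313} \approx 0.60064$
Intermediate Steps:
$\frac{-279 - -91}{-354 + 41} = \frac{-279 + 91}{-313} = \left(-188\right) \left(- \frac{1}{313}\right) = \frac{188}{313}$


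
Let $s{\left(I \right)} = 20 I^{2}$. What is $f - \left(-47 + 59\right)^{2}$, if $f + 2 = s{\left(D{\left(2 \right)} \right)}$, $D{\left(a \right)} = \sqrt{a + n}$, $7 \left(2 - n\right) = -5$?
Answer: $- \frac{362}{7} \approx -51.714$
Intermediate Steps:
$n = \frac{19}{7}$ ($n = 2 - - \frac{5}{7} = 2 + \frac{5}{7} = \frac{19}{7} \approx 2.7143$)
$D{\left(a \right)} = \sqrt{\frac{19}{7} + a}$ ($D{\left(a \right)} = \sqrt{a + \frac{19}{7}} = \sqrt{\frac{19}{7} + a}$)
$f = \frac{646}{7}$ ($f = -2 + 20 \left(\frac{\sqrt{133 + 49 \cdot 2}}{7}\right)^{2} = -2 + 20 \left(\frac{\sqrt{133 + 98}}{7}\right)^{2} = -2 + 20 \left(\frac{\sqrt{231}}{7}\right)^{2} = -2 + 20 \cdot \frac{33}{7} = -2 + \frac{660}{7} = \frac{646}{7} \approx 92.286$)
$f - \left(-47 + 59\right)^{2} = \frac{646}{7} - \left(-47 + 59\right)^{2} = \frac{646}{7} - 12^{2} = \frac{646}{7} - 144 = - \frac{362}{7}$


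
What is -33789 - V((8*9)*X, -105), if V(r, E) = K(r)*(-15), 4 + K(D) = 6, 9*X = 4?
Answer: -33759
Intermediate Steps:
X = 4/9 (X = (⅑)*4 = 4/9 ≈ 0.44444)
K(D) = 2 (K(D) = -4 + 6 = 2)
V(r, E) = -30 (V(r, E) = 2*(-15) = -30)
-33789 - V((8*9)*X, -105) = -33789 - 1*(-30) = -33789 + 30 = -33759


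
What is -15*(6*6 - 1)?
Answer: -525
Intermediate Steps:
-15*(6*6 - 1) = -15*(36 - 1) = -15*35 = -525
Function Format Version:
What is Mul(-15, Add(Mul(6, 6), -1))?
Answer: -525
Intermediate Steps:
Mul(-15, Add(Mul(6, 6), -1)) = Mul(-15, Add(36, -1)) = Mul(-15, 35) = -525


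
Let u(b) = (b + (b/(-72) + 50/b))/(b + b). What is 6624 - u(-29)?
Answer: 802129585/121104 ≈ 6623.5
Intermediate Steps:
u(b) = (50/b + 71*b/72)/(2*b) (u(b) = (b + (b*(-1/72) + 50/b))/((2*b)) = (b + (-b/72 + 50/b))*(1/(2*b)) = (b + (50/b - b/72))*(1/(2*b)) = (50/b + 71*b/72)*(1/(2*b)) = (50/b + 71*b/72)/(2*b))
6624 - u(-29) = 6624 - (71/144 + 25/(-29)²) = 6624 - (71/144 + 25*(1/841)) = 6624 - (71/144 + 25/841) = 6624 - 1*63311/121104 = 6624 - 63311/121104 = 802129585/121104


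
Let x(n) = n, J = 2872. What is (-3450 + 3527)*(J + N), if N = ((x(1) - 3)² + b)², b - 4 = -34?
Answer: 273196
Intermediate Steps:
b = -30 (b = 4 - 34 = -30)
N = 676 (N = ((1 - 3)² - 30)² = ((-2)² - 30)² = (4 - 30)² = (-26)² = 676)
(-3450 + 3527)*(J + N) = (-3450 + 3527)*(2872 + 676) = 77*3548 = 273196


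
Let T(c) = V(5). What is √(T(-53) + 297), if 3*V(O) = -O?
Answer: √2658/3 ≈ 17.185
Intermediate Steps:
V(O) = -O/3 (V(O) = (-O)/3 = -O/3)
T(c) = -5/3 (T(c) = -⅓*5 = -5/3)
√(T(-53) + 297) = √(-5/3 + 297) = √(886/3) = √2658/3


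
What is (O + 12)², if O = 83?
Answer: 9025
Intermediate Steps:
(O + 12)² = (83 + 12)² = 95² = 9025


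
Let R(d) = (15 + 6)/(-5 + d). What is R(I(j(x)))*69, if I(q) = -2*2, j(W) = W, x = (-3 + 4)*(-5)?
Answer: -161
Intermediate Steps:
x = -5 (x = 1*(-5) = -5)
I(q) = -4
R(d) = 21/(-5 + d)
R(I(j(x)))*69 = (21/(-5 - 4))*69 = (21/(-9))*69 = (21*(-⅑))*69 = -7/3*69 = -161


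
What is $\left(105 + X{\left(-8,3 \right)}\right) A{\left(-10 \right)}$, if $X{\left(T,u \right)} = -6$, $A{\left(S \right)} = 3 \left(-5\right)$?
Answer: $-1485$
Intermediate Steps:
$A{\left(S \right)} = -15$
$\left(105 + X{\left(-8,3 \right)}\right) A{\left(-10 \right)} = \left(105 - 6\right) \left(-15\right) = 99 \left(-15\right) = -1485$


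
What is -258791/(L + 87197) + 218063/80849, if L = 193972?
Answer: 40389562088/22732232481 ≈ 1.7768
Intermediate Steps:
-258791/(L + 87197) + 218063/80849 = -258791/(193972 + 87197) + 218063/80849 = -258791/281169 + 218063*(1/80849) = -258791*1/281169 + 218063/80849 = -258791/281169 + 218063/80849 = 40389562088/22732232481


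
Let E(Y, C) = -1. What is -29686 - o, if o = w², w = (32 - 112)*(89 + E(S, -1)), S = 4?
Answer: -49591286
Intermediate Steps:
w = -7040 (w = (32 - 112)*(89 - 1) = -80*88 = -7040)
o = 49561600 (o = (-7040)² = 49561600)
-29686 - o = -29686 - 1*49561600 = -29686 - 49561600 = -49591286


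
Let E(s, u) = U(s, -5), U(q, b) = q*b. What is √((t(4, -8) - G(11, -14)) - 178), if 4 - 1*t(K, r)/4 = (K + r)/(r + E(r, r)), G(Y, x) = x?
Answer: I*√590/2 ≈ 12.145*I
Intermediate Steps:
U(q, b) = b*q
E(s, u) = -5*s
t(K, r) = 16 + (K + r)/r (t(K, r) = 16 - 4*(K + r)/(r - 5*r) = 16 - 4*(K + r)/((-4*r)) = 16 - 4*(K + r)*(-1/(4*r)) = 16 - (-1)*(K + r)/r = 16 + (K + r)/r)
√((t(4, -8) - G(11, -14)) - 178) = √(((17 + 4/(-8)) - 1*(-14)) - 178) = √(((17 + 4*(-⅛)) + 14) - 178) = √(((17 - ½) + 14) - 178) = √((33/2 + 14) - 178) = √(61/2 - 178) = √(-295/2) = I*√590/2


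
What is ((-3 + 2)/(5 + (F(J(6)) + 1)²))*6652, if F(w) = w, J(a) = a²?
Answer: -3326/687 ≈ -4.8413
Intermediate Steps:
((-3 + 2)/(5 + (F(J(6)) + 1)²))*6652 = ((-3 + 2)/(5 + (6² + 1)²))*6652 = -1/(5 + (36 + 1)²)*6652 = -1/(5 + 37²)*6652 = -1/(5 + 1369)*6652 = -1/1374*6652 = -3326/687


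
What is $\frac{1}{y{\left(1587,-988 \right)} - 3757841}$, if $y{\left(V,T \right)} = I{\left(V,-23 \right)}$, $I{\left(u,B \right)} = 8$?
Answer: $- \frac{1}{3757833} \approx -2.6611 \cdot 10^{-7}$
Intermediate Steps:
$y{\left(V,T \right)} = 8$
$\frac{1}{y{\left(1587,-988 \right)} - 3757841} = \frac{1}{8 - 3757841} = \frac{1}{-3757833} = - \frac{1}{3757833}$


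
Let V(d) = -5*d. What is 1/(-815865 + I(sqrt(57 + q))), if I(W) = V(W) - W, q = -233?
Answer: I/(3*(-271955*I + 8*sqrt(11))) ≈ -1.2257e-6 + 1.1958e-10*I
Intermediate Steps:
I(W) = -6*W (I(W) = -5*W - W = -6*W)
1/(-815865 + I(sqrt(57 + q))) = 1/(-815865 - 6*sqrt(57 - 233)) = 1/(-815865 - 24*I*sqrt(11))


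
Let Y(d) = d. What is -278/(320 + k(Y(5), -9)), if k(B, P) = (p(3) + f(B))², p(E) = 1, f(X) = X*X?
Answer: -139/498 ≈ -0.27912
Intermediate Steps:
f(X) = X²
k(B, P) = (1 + B²)²
-278/(320 + k(Y(5), -9)) = -278/(320 + (1 + 5²)²) = -278/(320 + (1 + 25)²) = -278/(320 + 26²) = -278/(320 + 676) = -278/996 = -278*1/996 = -139/498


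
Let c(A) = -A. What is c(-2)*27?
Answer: 54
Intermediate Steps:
c(-2)*27 = -1*(-2)*27 = 2*27 = 54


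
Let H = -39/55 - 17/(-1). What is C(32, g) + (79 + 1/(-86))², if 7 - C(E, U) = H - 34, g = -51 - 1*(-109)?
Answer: 2548017859/406780 ≈ 6263.9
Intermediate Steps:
H = 896/55 (H = -39*1/55 - 17*(-1) = -39/55 + 17 = 896/55 ≈ 16.291)
g = 58 (g = -51 + 109 = 58)
C(E, U) = 1359/55 (C(E, U) = 7 - (896/55 - 34) = 7 - 1*(-974/55) = 7 + 974/55 = 1359/55)
C(32, g) + (79 + 1/(-86))² = 1359/55 + (79 + 1/(-86))² = 1359/55 + (79 - 1/86)² = 1359/55 + (6793/86)² = 1359/55 + 46144849/7396 = 2548017859/406780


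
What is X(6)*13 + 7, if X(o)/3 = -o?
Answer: -227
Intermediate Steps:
X(o) = -3*o (X(o) = 3*(-o) = -3*o)
X(6)*13 + 7 = -3*6*13 + 7 = -18*13 + 7 = -234 + 7 = -227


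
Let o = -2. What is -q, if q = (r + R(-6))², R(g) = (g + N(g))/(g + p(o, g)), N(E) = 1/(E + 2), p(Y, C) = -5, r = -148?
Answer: -42081169/1936 ≈ -21736.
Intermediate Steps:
N(E) = 1/(2 + E)
R(g) = (g + 1/(2 + g))/(-5 + g) (R(g) = (g + 1/(2 + g))/(g - 5) = (g + 1/(2 + g))/(-5 + g))
q = 42081169/1936 (q = (-148 + (1 - 6*(2 - 6))/((-5 - 6)*(2 - 6)))² = (-148 + (1 - 6*(-4))/(-11*(-4)))² = (-148 - 1/11*(-¼)*(1 + 24))² = (-148 - 1/11*(-¼)*25)² = (-148 + 25/44)² = (-6487/44)² = 42081169/1936 ≈ 21736.)
-q = -1*42081169/1936 = -42081169/1936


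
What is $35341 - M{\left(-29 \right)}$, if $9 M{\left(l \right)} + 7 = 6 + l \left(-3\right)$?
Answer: $\frac{317983}{9} \approx 35331.0$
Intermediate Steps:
$M{\left(l \right)} = - \frac{1}{9} - \frac{l}{3}$ ($M{\left(l \right)} = - \frac{7}{9} + \frac{6 + l \left(-3\right)}{9} = - \frac{7}{9} + \frac{6 - 3 l}{9} = - \frac{7}{9} - \left(- \frac{2}{3} + \frac{l}{3}\right) = - \frac{1}{9} - \frac{l}{3}$)
$35341 - M{\left(-29 \right)} = 35341 - \left(- \frac{1}{9} - - \frac{29}{3}\right) = 35341 - \left(- \frac{1}{9} + \frac{29}{3}\right) = 35341 - \frac{86}{9} = \frac{317983}{9}$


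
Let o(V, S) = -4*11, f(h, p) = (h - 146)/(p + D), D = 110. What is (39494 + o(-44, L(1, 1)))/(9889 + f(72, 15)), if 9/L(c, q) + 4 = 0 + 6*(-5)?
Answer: 1643750/412017 ≈ 3.9895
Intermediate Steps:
f(h, p) = (-146 + h)/(110 + p) (f(h, p) = (h - 146)/(p + 110) = (-146 + h)/(110 + p))
L(c, q) = -9/34 (L(c, q) = 9/(-4 + (0 + 6*(-5))) = 9/(-4 + (0 - 30)) = 9/(-4 - 30) = 9/(-34) = 9*(-1/34) = -9/34)
o(V, S) = -44
(39494 + o(-44, L(1, 1)))/(9889 + f(72, 15)) = (39494 - 44)/(9889 + (-146 + 72)/(110 + 15)) = 39450/(9889 - 74/125) = 39450/(1236051/125) = 39450*(125/1236051) = 1643750/412017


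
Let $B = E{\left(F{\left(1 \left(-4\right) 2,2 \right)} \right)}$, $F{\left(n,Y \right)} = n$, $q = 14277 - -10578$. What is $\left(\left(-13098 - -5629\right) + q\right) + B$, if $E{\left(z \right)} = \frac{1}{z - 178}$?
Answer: $\frac{3233795}{186} \approx 17386.0$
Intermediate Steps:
$q = 24855$ ($q = 14277 + 10578 = 24855$)
$E{\left(z \right)} = \frac{1}{-178 + z}$
$B = - \frac{1}{186}$ ($B = \frac{1}{-178 + 1 \left(-4\right) 2} = \frac{1}{-178 - 8} = \frac{1}{-186} = - \frac{1}{186} \approx -0.0053763$)
$\left(\left(-13098 - -5629\right) + q\right) + B = \left(\left(-13098 - -5629\right) + 24855\right) - \frac{1}{186} = \left(\left(-13098 + 5629\right) + 24855\right) - \frac{1}{186} = \left(-7469 + 24855\right) - \frac{1}{186} = 17386 - \frac{1}{186} = \frac{3233795}{186}$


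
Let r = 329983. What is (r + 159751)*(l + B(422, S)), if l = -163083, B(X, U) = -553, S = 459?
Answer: -80138112824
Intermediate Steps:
(r + 159751)*(l + B(422, S)) = (329983 + 159751)*(-163083 - 553) = 489734*(-163636) = -80138112824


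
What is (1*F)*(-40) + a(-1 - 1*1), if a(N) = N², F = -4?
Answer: 164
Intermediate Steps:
(1*F)*(-40) + a(-1 - 1*1) = (1*(-4))*(-40) + (-1 - 1*1)² = -4*(-40) + (-1 - 1)² = 160 + (-2)² = 160 + 4 = 164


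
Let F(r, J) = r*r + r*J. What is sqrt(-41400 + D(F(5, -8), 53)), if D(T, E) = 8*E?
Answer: 4*I*sqrt(2561) ≈ 202.43*I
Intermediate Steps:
F(r, J) = r**2 + J*r
sqrt(-41400 + D(F(5, -8), 53)) = sqrt(-41400 + 8*53) = sqrt(-41400 + 424) = sqrt(-40976) = 4*I*sqrt(2561)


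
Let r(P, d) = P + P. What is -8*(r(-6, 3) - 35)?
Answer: 376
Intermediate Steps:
r(P, d) = 2*P
-8*(r(-6, 3) - 35) = -8*(2*(-6) - 35) = -8*(-12 - 35) = -8*(-47) = 376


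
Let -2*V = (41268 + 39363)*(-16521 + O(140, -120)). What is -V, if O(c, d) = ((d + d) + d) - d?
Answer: -1351456191/2 ≈ -6.7573e+8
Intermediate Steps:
O(c, d) = 2*d (O(c, d) = (2*d + d) - d = 3*d - d = 2*d)
V = 1351456191/2 (V = -(41268 + 39363)*(-16521 + 2*(-120))/2 = -80631*(-16521 - 240)/2 = -80631*(-16761)/2 = -½*(-1351456191) = 1351456191/2 ≈ 6.7573e+8)
-V = -1*1351456191/2 = -1351456191/2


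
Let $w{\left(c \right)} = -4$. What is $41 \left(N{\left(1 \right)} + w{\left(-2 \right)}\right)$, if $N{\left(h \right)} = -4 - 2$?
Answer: $-410$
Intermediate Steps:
$N{\left(h \right)} = -6$
$41 \left(N{\left(1 \right)} + w{\left(-2 \right)}\right) = 41 \left(-6 - 4\right) = 41 \left(-10\right) = -410$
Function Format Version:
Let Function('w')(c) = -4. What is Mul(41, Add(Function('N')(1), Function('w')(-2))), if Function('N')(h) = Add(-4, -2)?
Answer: -410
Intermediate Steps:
Function('N')(h) = -6
Mul(41, Add(Function('N')(1), Function('w')(-2))) = Mul(41, Add(-6, -4)) = Mul(41, -10) = -410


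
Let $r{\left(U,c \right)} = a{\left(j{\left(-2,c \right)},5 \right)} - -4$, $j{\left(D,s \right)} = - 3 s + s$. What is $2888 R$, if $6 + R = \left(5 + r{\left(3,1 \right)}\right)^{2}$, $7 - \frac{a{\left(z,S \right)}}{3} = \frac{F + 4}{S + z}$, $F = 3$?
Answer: $1510424$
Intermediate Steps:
$j{\left(D,s \right)} = - 2 s$
$a{\left(z,S \right)} = 21 - \frac{21}{S + z}$ ($a{\left(z,S \right)} = 21 - 3 \frac{3 + 4}{S + z} = 21 - 3 \frac{7}{S + z} = 21 - \frac{21}{S + z}$)
$r{\left(U,c \right)} = 4 + \frac{21 \left(4 - 2 c\right)}{5 - 2 c}$ ($r{\left(U,c \right)} = \frac{21 \left(-1 + 5 - 2 c\right)}{5 - 2 c} - -4 = \frac{21 \left(4 - 2 c\right)}{5 - 2 c} + 4 = 4 + \frac{21 \left(4 - 2 c\right)}{5 - 2 c}$)
$R = 523$ ($R = -6 + \left(5 + \frac{2 \left(-52 + 25 \cdot 1\right)}{-5 + 2 \cdot 1}\right)^{2} = -6 + \left(5 + \frac{2 \left(-52 + 25\right)}{-5 + 2}\right)^{2} = -6 + \left(5 + 2 \frac{1}{-3} \left(-27\right)\right)^{2} = -6 + \left(5 + 2 \left(- \frac{1}{3}\right) \left(-27\right)\right)^{2} = -6 + \left(5 + 18\right)^{2} = -6 + 23^{2} = -6 + 529 = 523$)
$2888 R = 2888 \cdot 523 = 1510424$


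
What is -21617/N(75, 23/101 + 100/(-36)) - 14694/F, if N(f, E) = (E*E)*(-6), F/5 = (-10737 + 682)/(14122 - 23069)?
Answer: -1113446731546839/540267618200 ≈ -2060.9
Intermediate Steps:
F = 50275/8947 (F = 5*((-10737 + 682)/(14122 - 23069)) = 5*(-10055/(-8947)) = 5*(-10055*(-1/8947)) = 5*(10055/8947) = 50275/8947 ≈ 5.6192)
N(f, E) = -6*E² (N(f, E) = E²*(-6) = -6*E²)
-21617/N(75, 23/101 + 100/(-36)) - 14694/F = -21617*(-1/(6*(23/101 + 100/(-36))²)) - 14694/50275/8947 = -21617*(-1/(6*(23*(1/101) + 100*(-1/36))²)) - 14694*8947/50275 = -21617*(-1/(6*(23/101 - 25/9)²)) - 131467218/50275 = -21617/((-6*(-2318/909)²)) - 131467218/50275 = -21617/((-6*5373124/826281)) - 131467218/50275 = -21617/(-10746248/275427) - 131467218/50275 = -21617*(-275427/10746248) - 131467218/50275 = 5953905459/10746248 - 131467218/50275 = -1113446731546839/540267618200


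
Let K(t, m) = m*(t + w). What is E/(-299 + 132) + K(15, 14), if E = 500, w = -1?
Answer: 32232/167 ≈ 193.01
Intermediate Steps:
K(t, m) = m*(-1 + t) (K(t, m) = m*(t - 1) = m*(-1 + t))
E/(-299 + 132) + K(15, 14) = 500/(-299 + 132) + 14*(-1 + 15) = 500/(-167) + 14*14 = -1/167*500 + 196 = -500/167 + 196 = 32232/167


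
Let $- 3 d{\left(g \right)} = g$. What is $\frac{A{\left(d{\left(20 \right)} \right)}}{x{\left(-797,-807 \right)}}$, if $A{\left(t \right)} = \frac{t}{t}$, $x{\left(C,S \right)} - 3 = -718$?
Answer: $- \frac{1}{715} \approx -0.0013986$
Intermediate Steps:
$x{\left(C,S \right)} = -715$ ($x{\left(C,S \right)} = 3 - 718 = -715$)
$d{\left(g \right)} = - \frac{g}{3}$
$A{\left(t \right)} = 1$
$\frac{A{\left(d{\left(20 \right)} \right)}}{x{\left(-797,-807 \right)}} = 1 \frac{1}{-715} = 1 \left(- \frac{1}{715}\right) = - \frac{1}{715}$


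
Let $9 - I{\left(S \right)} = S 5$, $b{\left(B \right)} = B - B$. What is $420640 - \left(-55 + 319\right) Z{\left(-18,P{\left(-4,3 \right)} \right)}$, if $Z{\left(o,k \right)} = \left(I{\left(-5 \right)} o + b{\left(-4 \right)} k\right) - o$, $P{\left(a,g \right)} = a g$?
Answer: $577456$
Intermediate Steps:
$b{\left(B \right)} = 0$
$I{\left(S \right)} = 9 - 5 S$ ($I{\left(S \right)} = 9 - S 5 = 9 - 5 S$)
$Z{\left(o,k \right)} = 33 o$ ($Z{\left(o,k \right)} = \left(\left(9 - -25\right) o + 0 k\right) - o = \left(\left(9 + 25\right) o + 0\right) - o = \left(34 o + 0\right) - o = 34 o - o = 33 o$)
$420640 - \left(-55 + 319\right) Z{\left(-18,P{\left(-4,3 \right)} \right)} = 420640 - \left(-55 + 319\right) 33 \left(-18\right) = 420640 - 264 \left(-594\right) = 420640 - -156816 = 420640 + 156816 = 577456$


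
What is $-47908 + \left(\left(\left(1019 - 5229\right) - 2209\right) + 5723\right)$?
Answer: $-48604$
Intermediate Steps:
$-47908 + \left(\left(\left(1019 - 5229\right) - 2209\right) + 5723\right) = -47908 + \left(\left(-4210 - 2209\right) + 5723\right) = -47908 + \left(-6419 + 5723\right) = -47908 - 696 = -48604$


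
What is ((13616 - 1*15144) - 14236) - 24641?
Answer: -40405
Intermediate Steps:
((13616 - 1*15144) - 14236) - 24641 = ((13616 - 15144) - 14236) - 24641 = (-1528 - 14236) - 24641 = -15764 - 24641 = -40405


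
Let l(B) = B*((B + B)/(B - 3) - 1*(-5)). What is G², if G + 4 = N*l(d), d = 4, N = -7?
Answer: 135424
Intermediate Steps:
l(B) = B*(5 + 2*B/(-3 + B)) (l(B) = B*((2*B)/(-3 + B) + 5) = B*(2*B/(-3 + B) + 5) = B*(5 + 2*B/(-3 + B)))
G = -368 (G = -4 - 28*(-15 + 7*4)/(-3 + 4) = -4 - 28*(-15 + 28)/1 = -4 - 28*13 = -4 - 7*52 = -4 - 364 = -368)
G² = (-368)² = 135424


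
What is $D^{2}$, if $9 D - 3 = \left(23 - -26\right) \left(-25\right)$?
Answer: $\frac{1493284}{81} \approx 18436.0$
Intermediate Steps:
$D = - \frac{1222}{9}$ ($D = \frac{1}{3} + \frac{\left(23 - -26\right) \left(-25\right)}{9} = \frac{1}{3} + \frac{\left(23 + 26\right) \left(-25\right)}{9} = \frac{1}{3} + \frac{49 \left(-25\right)}{9} = \frac{1}{3} + \frac{1}{9} \left(-1225\right) = \frac{1}{3} - \frac{1225}{9} = - \frac{1222}{9} \approx -135.78$)
$D^{2} = \left(- \frac{1222}{9}\right)^{2} = \frac{1493284}{81}$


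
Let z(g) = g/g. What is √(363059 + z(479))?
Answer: 6*√10085 ≈ 602.54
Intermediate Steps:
z(g) = 1
√(363059 + z(479)) = √(363059 + 1) = √363060 = 6*√10085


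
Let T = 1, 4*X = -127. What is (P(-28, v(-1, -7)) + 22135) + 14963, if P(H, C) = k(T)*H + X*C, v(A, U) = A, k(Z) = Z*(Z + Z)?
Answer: 148295/4 ≈ 37074.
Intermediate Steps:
X = -127/4 (X = (¼)*(-127) = -127/4 ≈ -31.750)
k(Z) = 2*Z² (k(Z) = Z*(2*Z) = 2*Z²)
P(H, C) = 2*H - 127*C/4 (P(H, C) = (2*1²)*H - 127*C/4 = (2*1)*H - 127*C/4 = 2*H - 127*C/4)
(P(-28, v(-1, -7)) + 22135) + 14963 = ((2*(-28) - 127/4*(-1)) + 22135) + 14963 = ((-56 + 127/4) + 22135) + 14963 = (-97/4 + 22135) + 14963 = 88443/4 + 14963 = 148295/4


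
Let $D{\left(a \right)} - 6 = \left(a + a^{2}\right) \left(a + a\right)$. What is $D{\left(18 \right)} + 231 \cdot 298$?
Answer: $81156$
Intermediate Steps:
$D{\left(a \right)} = 6 + 2 a \left(a + a^{2}\right)$ ($D{\left(a \right)} = 6 + \left(a + a^{2}\right) \left(a + a\right) = 6 + \left(a + a^{2}\right) 2 a = 6 + 2 a \left(a + a^{2}\right)$)
$D{\left(18 \right)} + 231 \cdot 298 = \left(6 + 2 \cdot 18^{2} + 2 \cdot 18^{3}\right) + 231 \cdot 298 = \left(6 + 2 \cdot 324 + 2 \cdot 5832\right) + 68838 = \left(6 + 648 + 11664\right) + 68838 = 12318 + 68838 = 81156$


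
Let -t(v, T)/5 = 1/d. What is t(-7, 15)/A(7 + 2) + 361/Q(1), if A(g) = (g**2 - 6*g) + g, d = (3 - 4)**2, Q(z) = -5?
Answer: -13021/180 ≈ -72.339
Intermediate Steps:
d = 1 (d = (-1)**2 = 1)
A(g) = g**2 - 5*g
t(v, T) = -5 (t(v, T) = -5/1 = -5*1 = -5)
t(-7, 15)/A(7 + 2) + 361/Q(1) = -5*1/((-5 + (7 + 2))*(7 + 2)) + 361/(-5) = -5*1/(9*(-5 + 9)) + 361*(-1/5) = -5/(9*4) - 361/5 = -5/36 - 361/5 = -13021/180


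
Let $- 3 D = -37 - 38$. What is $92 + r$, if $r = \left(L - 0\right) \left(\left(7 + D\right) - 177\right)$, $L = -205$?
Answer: $29817$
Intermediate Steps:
$D = 25$ ($D = - \frac{-37 - 38}{3} = \left(- \frac{1}{3}\right) \left(-75\right) = 25$)
$r = 29725$ ($r = \left(-205 - 0\right) \left(\left(7 + 25\right) - 177\right) = \left(-205 + 0\right) \left(32 - 177\right) = \left(-205\right) \left(-145\right) = 29725$)
$92 + r = 92 + 29725 = 29817$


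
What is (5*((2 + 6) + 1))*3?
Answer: 135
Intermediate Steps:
(5*((2 + 6) + 1))*3 = (5*(8 + 1))*3 = (5*9)*3 = 45*3 = 135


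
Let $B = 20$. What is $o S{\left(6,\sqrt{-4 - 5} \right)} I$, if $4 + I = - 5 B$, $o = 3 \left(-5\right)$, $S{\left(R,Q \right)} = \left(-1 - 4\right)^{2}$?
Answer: $39000$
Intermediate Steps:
$S{\left(R,Q \right)} = 25$ ($S{\left(R,Q \right)} = \left(-5\right)^{2} = 25$)
$o = -15$
$I = -104$ ($I = -4 - 100 = -104$)
$o S{\left(6,\sqrt{-4 - 5} \right)} I = \left(-15\right) 25 \left(-104\right) = \left(-375\right) \left(-104\right) = 39000$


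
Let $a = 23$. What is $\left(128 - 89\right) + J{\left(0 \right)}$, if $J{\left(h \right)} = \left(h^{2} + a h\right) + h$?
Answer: $39$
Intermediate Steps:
$J{\left(h \right)} = h^{2} + 24 h$ ($J{\left(h \right)} = \left(h^{2} + 23 h\right) + h = h^{2} + 24 h$)
$\left(128 - 89\right) + J{\left(0 \right)} = \left(128 - 89\right) + 0 \left(24 + 0\right) = 39 + 0 \cdot 24 = 39 + 0 = 39$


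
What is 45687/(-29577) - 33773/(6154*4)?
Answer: -707845071/242689144 ≈ -2.9167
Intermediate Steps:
45687/(-29577) - 33773/(6154*4) = 45687*(-1/29577) - 33773/24616 = -15229/9859 - 33773*1/24616 = -15229/9859 - 33773/24616 = -707845071/242689144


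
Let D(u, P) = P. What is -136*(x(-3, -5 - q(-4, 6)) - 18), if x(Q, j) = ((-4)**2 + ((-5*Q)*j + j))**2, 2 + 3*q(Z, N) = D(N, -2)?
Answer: -2206192/9 ≈ -2.4513e+5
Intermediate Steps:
q(Z, N) = -4/3 (q(Z, N) = -2/3 + (1/3)*(-2) = -2/3 - 2/3 = -4/3)
x(Q, j) = (16 + j - 5*Q*j)**2 (x(Q, j) = (16 + (-5*Q*j + j))**2 = (16 + (j - 5*Q*j))**2 = (16 + j - 5*Q*j)**2)
-136*(x(-3, -5 - q(-4, 6)) - 18) = -136*((16 + (-5 - 1*(-4/3)) - 5*(-3)*(-5 - 1*(-4/3)))**2 - 18) = -136*((16 + (-5 + 4/3) - 5*(-3)*(-5 + 4/3))**2 - 18) = -136*((16 - 11/3 - 5*(-3)*(-11/3))**2 - 18) = -136*((16 - 11/3 - 55)**2 - 18) = -136*((-128/3)**2 - 18) = -136*(16384/9 - 18) = -136*16222/9 = -2206192/9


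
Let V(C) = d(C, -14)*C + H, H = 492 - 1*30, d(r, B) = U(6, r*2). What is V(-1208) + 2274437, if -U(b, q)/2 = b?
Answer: 2289395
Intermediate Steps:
U(b, q) = -2*b
d(r, B) = -12 (d(r, B) = -2*6 = -12)
H = 462 (H = 492 - 30 = 462)
V(C) = 462 - 12*C (V(C) = -12*C + 462 = 462 - 12*C)
V(-1208) + 2274437 = (462 - 12*(-1208)) + 2274437 = (462 + 14496) + 2274437 = 14958 + 2274437 = 2289395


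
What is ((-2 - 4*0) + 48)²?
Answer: 2116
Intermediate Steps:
((-2 - 4*0) + 48)² = ((-2 + 0) + 48)² = (-2 + 48)² = 46² = 2116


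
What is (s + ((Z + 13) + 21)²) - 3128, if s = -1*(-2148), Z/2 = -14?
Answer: -944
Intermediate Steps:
Z = -28 (Z = 2*(-14) = -28)
s = 2148
(s + ((Z + 13) + 21)²) - 3128 = (2148 + ((-28 + 13) + 21)²) - 3128 = (2148 + (-15 + 21)²) - 3128 = (2148 + 6²) - 3128 = (2148 + 36) - 3128 = 2184 - 3128 = -944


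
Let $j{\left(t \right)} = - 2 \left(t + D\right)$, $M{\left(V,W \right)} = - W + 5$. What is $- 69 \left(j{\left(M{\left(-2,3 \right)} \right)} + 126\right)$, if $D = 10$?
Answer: $-7038$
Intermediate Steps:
$M{\left(V,W \right)} = 5 - W$
$j{\left(t \right)} = -20 - 2 t$ ($j{\left(t \right)} = - 2 \left(t + 10\right) = - 2 \left(10 + t\right) = -20 - 2 t$)
$- 69 \left(j{\left(M{\left(-2,3 \right)} \right)} + 126\right) = - 69 \left(\left(-20 - 2 \left(5 - 3\right)\right) + 126\right) = - 69 \left(\left(-20 - 4\right) + 126\right) = - 69 \left(-24 + 126\right) = \left(-69\right) 102 = -7038$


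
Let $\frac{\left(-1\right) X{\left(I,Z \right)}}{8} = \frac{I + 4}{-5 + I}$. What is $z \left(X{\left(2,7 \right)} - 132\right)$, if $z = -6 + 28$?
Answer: $-2552$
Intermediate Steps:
$z = 22$
$X{\left(I,Z \right)} = - \frac{8 \left(4 + I\right)}{-5 + I}$ ($X{\left(I,Z \right)} = - 8 \frac{I + 4}{-5 + I} = - 8 \frac{4 + I}{-5 + I} = - \frac{8 \left(4 + I\right)}{-5 + I}$)
$z \left(X{\left(2,7 \right)} - 132\right) = 22 \left(\frac{8 \left(-4 - 2\right)}{-5 + 2} - 132\right) = 22 \left(\frac{8 \left(-4 - 2\right)}{-3} - 132\right) = 22 \left(8 \left(- \frac{1}{3}\right) \left(-6\right) - 132\right) = 22 \left(16 - 132\right) = 22 \left(-116\right) = -2552$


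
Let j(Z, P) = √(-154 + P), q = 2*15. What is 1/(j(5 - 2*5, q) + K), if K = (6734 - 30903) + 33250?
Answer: 9081/82464685 - 2*I*√31/82464685 ≈ 0.00011012 - 1.3503e-7*I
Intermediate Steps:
q = 30
K = 9081 (K = -24169 + 33250 = 9081)
1/(j(5 - 2*5, q) + K) = 1/(√(-154 + 30) + 9081) = 1/(√(-124) + 9081) = 1/(2*I*√31 + 9081) = 1/(9081 + 2*I*√31)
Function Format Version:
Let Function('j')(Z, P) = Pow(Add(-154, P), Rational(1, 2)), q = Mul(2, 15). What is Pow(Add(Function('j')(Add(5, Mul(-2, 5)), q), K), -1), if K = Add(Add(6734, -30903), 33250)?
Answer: Add(Rational(9081, 82464685), Mul(Rational(-2, 82464685), I, Pow(31, Rational(1, 2)))) ≈ Add(0.00011012, Mul(-1.3503e-7, I))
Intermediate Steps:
q = 30
K = 9081 (K = Add(-24169, 33250) = 9081)
Pow(Add(Function('j')(Add(5, Mul(-2, 5)), q), K), -1) = Pow(Add(Pow(Add(-154, 30), Rational(1, 2)), 9081), -1) = Pow(Add(Pow(-124, Rational(1, 2)), 9081), -1) = Pow(Add(Mul(2, I, Pow(31, Rational(1, 2))), 9081), -1) = Pow(Add(9081, Mul(2, I, Pow(31, Rational(1, 2)))), -1)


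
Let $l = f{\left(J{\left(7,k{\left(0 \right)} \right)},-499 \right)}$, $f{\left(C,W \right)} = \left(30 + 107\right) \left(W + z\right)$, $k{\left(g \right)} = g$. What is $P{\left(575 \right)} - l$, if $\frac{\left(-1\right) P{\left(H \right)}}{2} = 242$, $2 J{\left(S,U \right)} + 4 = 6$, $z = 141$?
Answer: $48562$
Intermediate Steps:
$J{\left(S,U \right)} = 1$ ($J{\left(S,U \right)} = -2 + \frac{1}{2} \cdot 6 = -2 + 3 = 1$)
$P{\left(H \right)} = -484$ ($P{\left(H \right)} = \left(-2\right) 242 = -484$)
$f{\left(C,W \right)} = 19317 + 137 W$ ($f{\left(C,W \right)} = \left(30 + 107\right) \left(W + 141\right) = 137 \left(141 + W\right) = 19317 + 137 W$)
$l = -49046$ ($l = 19317 + 137 \left(-499\right) = 19317 - 68363 = -49046$)
$P{\left(575 \right)} - l = -484 - -49046 = -484 + 49046 = 48562$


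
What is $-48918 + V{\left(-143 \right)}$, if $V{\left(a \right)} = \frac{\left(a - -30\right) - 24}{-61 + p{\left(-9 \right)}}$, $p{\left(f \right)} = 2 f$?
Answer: $- \frac{3864385}{79} \approx -48916.0$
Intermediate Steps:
$V{\left(a \right)} = - \frac{6}{79} - \frac{a}{79}$ ($V{\left(a \right)} = \frac{\left(a - -30\right) - 24}{-61 + 2 \left(-9\right)} = \frac{\left(a + 30\right) - 24}{-61 - 18} = \frac{\left(30 + a\right) - 24}{-79} = \left(6 + a\right) \left(- \frac{1}{79}\right) = - \frac{6}{79} - \frac{a}{79}$)
$-48918 + V{\left(-143 \right)} = -48918 - - \frac{137}{79} = -48918 + \left(- \frac{6}{79} + \frac{143}{79}\right) = -48918 + \frac{137}{79} = - \frac{3864385}{79}$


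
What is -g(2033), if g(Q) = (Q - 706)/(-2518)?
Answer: 1327/2518 ≈ 0.52701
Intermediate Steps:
g(Q) = 353/1259 - Q/2518 (g(Q) = (-706 + Q)*(-1/2518) = 353/1259 - Q/2518)
-g(2033) = -(353/1259 - 1/2518*2033) = -(353/1259 - 2033/2518) = -1*(-1327/2518) = 1327/2518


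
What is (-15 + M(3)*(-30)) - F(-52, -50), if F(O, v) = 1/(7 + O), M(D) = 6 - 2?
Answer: -6074/45 ≈ -134.98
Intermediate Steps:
M(D) = 4
(-15 + M(3)*(-30)) - F(-52, -50) = (-15 + 4*(-30)) - 1/(7 - 52) = (-15 - 120) - 1/(-45) = -135 - 1*(-1/45) = -135 + 1/45 = -6074/45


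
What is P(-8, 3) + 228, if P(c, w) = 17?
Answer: 245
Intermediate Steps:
P(-8, 3) + 228 = 17 + 228 = 245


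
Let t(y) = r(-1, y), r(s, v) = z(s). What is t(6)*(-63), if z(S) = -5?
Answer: 315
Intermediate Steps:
r(s, v) = -5
t(y) = -5
t(6)*(-63) = -5*(-63) = 315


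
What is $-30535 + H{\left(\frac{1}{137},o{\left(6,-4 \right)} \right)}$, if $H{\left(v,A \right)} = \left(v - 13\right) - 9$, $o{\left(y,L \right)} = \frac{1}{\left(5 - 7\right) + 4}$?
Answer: $- \frac{4186308}{137} \approx -30557.0$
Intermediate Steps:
$o{\left(y,L \right)} = \frac{1}{2}$ ($o{\left(y,L \right)} = \frac{1}{-2 + 4} = \frac{1}{2}$)
$H{\left(v,A \right)} = -22 + v$ ($H{\left(v,A \right)} = \left(-13 + v\right) - 9 = -22 + v$)
$-30535 + H{\left(\frac{1}{137},o{\left(6,-4 \right)} \right)} = -30535 - \left(22 - \frac{1}{137}\right) = -30535 + \left(-22 + \frac{1}{137}\right) = -30535 - \frac{3013}{137} = - \frac{4186308}{137}$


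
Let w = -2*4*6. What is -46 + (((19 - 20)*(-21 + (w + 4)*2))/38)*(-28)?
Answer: -2400/19 ≈ -126.32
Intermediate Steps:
w = -48 (w = -8*6 = -48)
-46 + (((19 - 20)*(-21 + (w + 4)*2))/38)*(-28) = -46 + (((19 - 20)*(-21 + (-48 + 4)*2))/38)*(-28) = -46 + (-(-21 - 44*2)*(1/38))*(-28) = -46 + (-(-21 - 88)*(1/38))*(-28) = -46 + (-1*(-109)*(1/38))*(-28) = -46 + (109*(1/38))*(-28) = -46 + (109/38)*(-28) = -46 - 1526/19 = -2400/19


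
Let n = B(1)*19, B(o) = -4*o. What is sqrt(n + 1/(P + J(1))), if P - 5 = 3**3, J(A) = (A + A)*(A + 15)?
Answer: I*sqrt(4863)/8 ≈ 8.7169*I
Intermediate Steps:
J(A) = 2*A*(15 + A) (J(A) = (2*A)*(15 + A) = 2*A*(15 + A))
n = -76 (n = -4*1*19 = -4*19 = -76)
P = 32 (P = 5 + 3**3 = 5 + 27 = 32)
sqrt(n + 1/(P + J(1))) = sqrt(-76 + 1/(32 + 2*1*(15 + 1))) = sqrt(-76 + 1/(32 + 2*1*16)) = sqrt(-76 + 1/(32 + 32)) = sqrt(-76 + 1/64) = sqrt(-4863/64) = I*sqrt(4863)/8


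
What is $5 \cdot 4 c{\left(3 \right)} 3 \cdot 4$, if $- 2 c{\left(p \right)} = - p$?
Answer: $360$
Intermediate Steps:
$c{\left(p \right)} = \frac{p}{2}$ ($c{\left(p \right)} = - \frac{\left(-1\right) p}{2} = \frac{p}{2}$)
$5 \cdot 4 c{\left(3 \right)} 3 \cdot 4 = 5 \cdot 4 \cdot \frac{1}{2} \cdot 3 \cdot 3 \cdot 4 = 20 \cdot \frac{3}{2} \cdot 3 \cdot 4 = 30 \cdot 3 \cdot 4 = 90 \cdot 4 = 360$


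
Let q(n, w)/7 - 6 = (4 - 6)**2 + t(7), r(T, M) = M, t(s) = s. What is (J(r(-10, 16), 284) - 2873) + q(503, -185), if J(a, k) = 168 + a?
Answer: -2570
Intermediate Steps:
q(n, w) = 119 (q(n, w) = 42 + 7*((4 - 6)**2 + 7) = 42 + 7*((-2)**2 + 7) = 42 + 7*(4 + 7) = 42 + 7*11 = 42 + 77 = 119)
(J(r(-10, 16), 284) - 2873) + q(503, -185) = ((168 + 16) - 2873) + 119 = (184 - 2873) + 119 = -2689 + 119 = -2570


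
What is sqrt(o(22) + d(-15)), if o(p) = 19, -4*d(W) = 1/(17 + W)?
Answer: sqrt(302)/4 ≈ 4.3445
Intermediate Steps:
d(W) = -1/(4*(17 + W))
sqrt(o(22) + d(-15)) = sqrt(19 - 1/(68 + 4*(-15))) = sqrt(19 - 1/(68 - 60)) = sqrt(19 - 1/8) = sqrt(151/8) = sqrt(302)/4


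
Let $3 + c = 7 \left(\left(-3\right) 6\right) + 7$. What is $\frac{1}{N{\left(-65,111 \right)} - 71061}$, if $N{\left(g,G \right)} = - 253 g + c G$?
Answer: $- \frac{1}{68158} \approx -1.4672 \cdot 10^{-5}$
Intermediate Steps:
$c = -122$ ($c = -3 + \left(7 \left(\left(-3\right) 6\right) + 7\right) = -3 + \left(7 \left(-18\right) + 7\right) = -3 + \left(-126 + 7\right) = -3 - 119 = -122$)
$N{\left(g,G \right)} = - 253 g - 122 G$
$\frac{1}{N{\left(-65,111 \right)} - 71061} = \frac{1}{\left(\left(-253\right) \left(-65\right) - 13542\right) - 71061} = \frac{1}{\left(16445 - 13542\right) - 71061} = \frac{1}{2903 - 71061} = \frac{1}{-68158} = - \frac{1}{68158}$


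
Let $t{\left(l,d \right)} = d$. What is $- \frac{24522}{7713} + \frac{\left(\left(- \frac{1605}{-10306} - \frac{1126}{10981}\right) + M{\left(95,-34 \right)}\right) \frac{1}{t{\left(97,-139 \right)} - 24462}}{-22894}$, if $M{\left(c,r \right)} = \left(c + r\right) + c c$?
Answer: $- \frac{521001410204103478421}{163873430700243462564} \approx -3.1793$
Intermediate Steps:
$M{\left(c,r \right)} = c + r + c^{2}$ ($M{\left(c,r \right)} = \left(c + r\right) + c^{2} = c + r + c^{2}$)
$- \frac{24522}{7713} + \frac{\left(\left(- \frac{1605}{-10306} - \frac{1126}{10981}\right) + M{\left(95,-34 \right)}\right) \frac{1}{t{\left(97,-139 \right)} - 24462}}{-22894} = - \frac{24522}{7713} + \frac{\left(\left(- \frac{1605}{-10306} - \frac{1126}{10981}\right) + \left(95 - 34 + 95^{2}\right)\right) \frac{1}{-139 - 24462}}{-22894} = \left(-24522\right) \frac{1}{7713} + \frac{\left(\left(-1605\right) \left(- \frac{1}{10306}\right) - \frac{1126}{10981}\right) + \left(95 - 34 + 9025\right)}{-24601} \left(- \frac{1}{22894}\right) = - \frac{8174}{2571} + \left(\left(\frac{1605}{10306} - \frac{1126}{10981}\right) + 9086\right) \left(- \frac{1}{24601}\right) \left(- \frac{1}{22894}\right) = - \frac{8174}{2571} + \left(\frac{6019949}{113170186} + 9086\right) \left(- \frac{1}{24601}\right) \left(- \frac{1}{22894}\right) = - \frac{8174}{2571} + \frac{1028270329945}{113170186} \left(- \frac{1}{24601}\right) \left(- \frac{1}{22894}\right) = - \frac{8174}{2571} - - \frac{1028270329945}{63739179580024684} = - \frac{8174}{2571} + \frac{1028270329945}{63739179580024684} = - \frac{521001410204103478421}{163873430700243462564}$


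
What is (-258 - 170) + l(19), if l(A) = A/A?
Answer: -427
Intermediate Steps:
l(A) = 1
(-258 - 170) + l(19) = (-258 - 170) + 1 = -428 + 1 = -427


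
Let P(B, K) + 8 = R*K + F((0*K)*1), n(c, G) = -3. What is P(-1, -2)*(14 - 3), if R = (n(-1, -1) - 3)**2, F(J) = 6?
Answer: -814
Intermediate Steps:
R = 36 (R = (-3 - 3)**2 = (-6)**2 = 36)
P(B, K) = -2 + 36*K (P(B, K) = -8 + (36*K + 6) = -8 + (6 + 36*K) = -2 + 36*K)
P(-1, -2)*(14 - 3) = (-2 + 36*(-2))*(14 - 3) = (-2 - 72)*11 = -74*11 = -814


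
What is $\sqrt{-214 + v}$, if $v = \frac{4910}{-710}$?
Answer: $\frac{i \sqrt{1113635}}{71} \approx 14.863 i$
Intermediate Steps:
$v = - \frac{491}{71}$ ($v = 4910 \left(- \frac{1}{710}\right) = - \frac{491}{71} \approx -6.9155$)
$\sqrt{-214 + v} = \sqrt{-214 - \frac{491}{71}} = \sqrt{- \frac{15685}{71}} = \frac{i \sqrt{1113635}}{71}$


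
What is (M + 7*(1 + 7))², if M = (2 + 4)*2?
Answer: 4624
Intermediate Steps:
M = 12 (M = 6*2 = 12)
(M + 7*(1 + 7))² = (12 + 7*(1 + 7))² = (12 + 7*8)² = (12 + 56)² = 68² = 4624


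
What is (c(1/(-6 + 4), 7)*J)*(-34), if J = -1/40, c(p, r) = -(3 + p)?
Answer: -17/8 ≈ -2.1250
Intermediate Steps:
c(p, r) = -3 - p
J = -1/40 (J = -1*1/40 = -1/40 ≈ -0.025000)
(c(1/(-6 + 4), 7)*J)*(-34) = ((-3 - 1/(-6 + 4))*(-1/40))*(-34) = ((-3 - 1/(-2))*(-1/40))*(-34) = ((-3 - 1*(-½))*(-1/40))*(-34) = ((-3 + ½)*(-1/40))*(-34) = -5/2*(-1/40)*(-34) = (1/16)*(-34) = -17/8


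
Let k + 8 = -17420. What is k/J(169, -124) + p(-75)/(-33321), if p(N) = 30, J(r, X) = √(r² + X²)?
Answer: -10/11107 - 17428*√43937/43937 ≈ -83.145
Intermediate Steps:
k = -17428 (k = -8 - 17420 = -17428)
J(r, X) = √(X² + r²)
k/J(169, -124) + p(-75)/(-33321) = -17428/√((-124)² + 169²) + 30/(-33321) = -17428/√(15376 + 28561) + 30*(-1/33321) = -17428*√43937/43937 - 10/11107 = -10/11107 - 17428*√43937/43937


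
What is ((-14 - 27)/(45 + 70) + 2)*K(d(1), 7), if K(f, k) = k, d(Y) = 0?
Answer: 1323/115 ≈ 11.504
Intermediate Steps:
((-14 - 27)/(45 + 70) + 2)*K(d(1), 7) = ((-14 - 27)/(45 + 70) + 2)*7 = (-41/115 + 2)*7 = (189/115)*7 = 1323/115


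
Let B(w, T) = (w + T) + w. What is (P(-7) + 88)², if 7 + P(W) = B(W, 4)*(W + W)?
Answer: 48841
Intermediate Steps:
B(w, T) = T + 2*w (B(w, T) = (T + w) + w = T + 2*w)
P(W) = -7 + 2*W*(4 + 2*W) (P(W) = -7 + (4 + 2*W)*(W + W) = -7 + (4 + 2*W)*(2*W) = -7 + 2*W*(4 + 2*W))
(P(-7) + 88)² = ((-7 + 4*(-7)*(2 - 7)) + 88)² = ((-7 + 4*(-7)*(-5)) + 88)² = ((-7 + 140) + 88)² = (133 + 88)² = 221² = 48841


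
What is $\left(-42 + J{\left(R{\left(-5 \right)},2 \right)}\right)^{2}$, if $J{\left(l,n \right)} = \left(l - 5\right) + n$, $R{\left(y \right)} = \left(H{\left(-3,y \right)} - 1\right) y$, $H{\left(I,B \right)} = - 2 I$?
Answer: $4900$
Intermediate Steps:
$R{\left(y \right)} = 5 y$ ($R{\left(y \right)} = \left(\left(-2\right) \left(-3\right) - 1\right) y = \left(6 - 1\right) y = 5 y$)
$J{\left(l,n \right)} = -5 + l + n$ ($J{\left(l,n \right)} = \left(-5 + l\right) + n = -5 + l + n$)
$\left(-42 + J{\left(R{\left(-5 \right)},2 \right)}\right)^{2} = \left(-42 + \left(-5 + 5 \left(-5\right) + 2\right)\right)^{2} = \left(-42 - 28\right)^{2} = \left(-70\right)^{2} = 4900$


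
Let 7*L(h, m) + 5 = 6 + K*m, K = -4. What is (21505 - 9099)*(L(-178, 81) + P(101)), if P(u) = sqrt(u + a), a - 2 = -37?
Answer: -4007138/7 + 12406*sqrt(66) ≈ -4.7166e+5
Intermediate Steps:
a = -35 (a = 2 - 37 = -35)
L(h, m) = 1/7 - 4*m/7 (L(h, m) = -5/7 + (6 - 4*m)/7 = -5/7 + (6/7 - 4*m/7) = 1/7 - 4*m/7)
P(u) = sqrt(-35 + u) (P(u) = sqrt(u - 35) = sqrt(-35 + u))
(21505 - 9099)*(L(-178, 81) + P(101)) = (21505 - 9099)*((1/7 - 4/7*81) + sqrt(-35 + 101)) = 12406*((1/7 - 324/7) + sqrt(66)) = 12406*(-323/7 + sqrt(66)) = -4007138/7 + 12406*sqrt(66)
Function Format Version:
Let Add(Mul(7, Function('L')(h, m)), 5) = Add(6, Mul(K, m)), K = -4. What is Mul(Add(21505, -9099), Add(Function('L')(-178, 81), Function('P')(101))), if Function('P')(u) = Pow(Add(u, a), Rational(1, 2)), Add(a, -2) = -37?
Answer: Add(Rational(-4007138, 7), Mul(12406, Pow(66, Rational(1, 2)))) ≈ -4.7166e+5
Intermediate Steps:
a = -35 (a = Add(2, -37) = -35)
Function('L')(h, m) = Add(Rational(1, 7), Mul(Rational(-4, 7), m)) (Function('L')(h, m) = Add(Rational(-5, 7), Mul(Rational(1, 7), Add(6, Mul(-4, m)))) = Add(Rational(-5, 7), Add(Rational(6, 7), Mul(Rational(-4, 7), m))) = Add(Rational(1, 7), Mul(Rational(-4, 7), m)))
Function('P')(u) = Pow(Add(-35, u), Rational(1, 2)) (Function('P')(u) = Pow(Add(u, -35), Rational(1, 2)) = Pow(Add(-35, u), Rational(1, 2)))
Mul(Add(21505, -9099), Add(Function('L')(-178, 81), Function('P')(101))) = Mul(Add(21505, -9099), Add(Add(Rational(1, 7), Mul(Rational(-4, 7), 81)), Pow(Add(-35, 101), Rational(1, 2)))) = Mul(12406, Add(Add(Rational(1, 7), Rational(-324, 7)), Pow(66, Rational(1, 2)))) = Mul(12406, Add(Rational(-323, 7), Pow(66, Rational(1, 2)))) = Add(Rational(-4007138, 7), Mul(12406, Pow(66, Rational(1, 2))))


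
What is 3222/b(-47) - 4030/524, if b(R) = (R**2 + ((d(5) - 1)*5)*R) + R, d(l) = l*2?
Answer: 749459/12314 ≈ 60.862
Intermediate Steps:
d(l) = 2*l
b(R) = R**2 + 46*R (b(R) = (R**2 + ((2*5 - 1)*5)*R) + R = (R**2 + ((10 - 1)*5)*R) + R = (R**2 + (9*5)*R) + R = (R**2 + 45*R) + R = R**2 + 46*R)
3222/b(-47) - 4030/524 = 3222/((-47*(46 - 47))) - 4030/524 = 3222/((-47*(-1))) - 4030*1/524 = 3222/47 - 2015/262 = 749459/12314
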